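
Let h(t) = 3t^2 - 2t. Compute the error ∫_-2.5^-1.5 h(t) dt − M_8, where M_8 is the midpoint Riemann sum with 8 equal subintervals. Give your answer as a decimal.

0.00390625

Exact integral: ∫_-2.5^-1.5 h(t) dt = 16.25.
M_8 = 16.24609375.
Error = 16.25 − 16.24609375 = 0.00390625.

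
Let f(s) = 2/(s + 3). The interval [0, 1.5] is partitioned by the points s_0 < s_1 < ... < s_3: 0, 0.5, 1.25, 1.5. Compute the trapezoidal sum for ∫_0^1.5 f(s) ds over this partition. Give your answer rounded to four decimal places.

Subinterval widths: 0.5, 0.75, 0.25.
f(0) = 2/3, f(0.5) = 4/7, f(1.25) = 8/17, f(1.5) = 4/9.
On each subinterval the trapezoid contributes (Δs_i/2)·[f(s_{i-1}) + f(s_i)].
Sum ≈ 0.8147.

0.8147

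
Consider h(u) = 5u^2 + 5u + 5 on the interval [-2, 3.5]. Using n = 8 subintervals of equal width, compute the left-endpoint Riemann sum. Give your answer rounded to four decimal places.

Δu = (3.5 − (-2))/8 = 0.6875.
Left endpoints: -2, -1.3125, -0.625, 0.0625, 0.75, 1.4375, 2.125, 2.8125.
h(-2) = 15, h(-1.3125) = 7.05078125, h(-0.625) = 3.828125, h(0.0625) = 5.33203125, h(0.75) = 11.5625, h(1.4375) = 22.51953125, h(2.125) = 38.203125, h(2.8125) = 58.61328125.
Sum = Δu · [h(-2) + h(-1.3125) + h(-0.625) + ...].
Sum ≈ 111.4502.

111.4502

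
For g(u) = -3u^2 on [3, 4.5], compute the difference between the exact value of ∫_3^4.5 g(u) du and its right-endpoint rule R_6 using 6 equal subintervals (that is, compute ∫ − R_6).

4.265625

Exact integral: ∫_3^4.5 g(u) du = -64.125.
R_6 = -68.390625.
Error = -64.125 − (-68.390625) = 4.265625.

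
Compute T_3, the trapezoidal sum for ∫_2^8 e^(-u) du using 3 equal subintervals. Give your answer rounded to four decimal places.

0.1773

Δu = (8 − 2)/3 = 2.
f(2) ≈ 0.1353, f(4) ≈ 0.0183, f(6) ≈ 0.0025, f(8) ≈ 0.0003.
T_3 = (Δu/2)·[f(u_0) + 2f(u_1) + 2f(u_2) + f(u_3)].
Sum ≈ 0.1773.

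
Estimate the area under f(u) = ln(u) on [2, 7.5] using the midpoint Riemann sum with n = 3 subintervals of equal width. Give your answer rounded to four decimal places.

Δu = (7.5 − 2)/3 = 11/6.
Midpoints: 35/12, 4.75, 79/12.
f(35/12) ≈ 1.0704, f(4.75) ≈ 1.5581, f(79/12) ≈ 1.8845.
Sum = Δu · [f(35/12) + f(4.75) + f(79/12)].
Sum ≈ 8.2741.

8.2741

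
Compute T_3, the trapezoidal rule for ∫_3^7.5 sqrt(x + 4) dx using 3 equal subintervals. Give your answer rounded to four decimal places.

13.6443

Δx = (7.5 − 3)/3 = 1.5.
f(3) ≈ 2.6458, f(4.5) ≈ 2.9155, f(6) ≈ 3.1623, f(7.5) ≈ 3.3912.
T_3 = (Δx/2)·[f(x_0) + 2f(x_1) + 2f(x_2) + f(x_3)].
Sum ≈ 13.6443.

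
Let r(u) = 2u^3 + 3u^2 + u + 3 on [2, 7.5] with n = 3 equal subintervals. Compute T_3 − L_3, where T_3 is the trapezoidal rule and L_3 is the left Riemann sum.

T_3 ≈ 2127.583333.
L_3 ≈ 1220.083333.
T_3 − L_3 = 907.5.

907.5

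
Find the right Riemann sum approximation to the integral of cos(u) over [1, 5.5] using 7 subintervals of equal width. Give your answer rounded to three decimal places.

Δu = (5.5 − 1)/7 = 9/14.
Right endpoints: 23/14, 16/7, 41/14, 25/7, 59/14, 34/7, 5.5.
f(23/14) ≈ -0.072, f(16/7) ≈ -0.656, f(41/14) ≈ -0.977, f(25/7) ≈ -0.909, f(59/14) ≈ -0.478, f(34/7) ≈ 0.144, f(5.5) ≈ 0.709.
Sum = Δu · [f(23/14) + f(16/7) + f(41/14) + ...].
Sum ≈ -1.439.

-1.439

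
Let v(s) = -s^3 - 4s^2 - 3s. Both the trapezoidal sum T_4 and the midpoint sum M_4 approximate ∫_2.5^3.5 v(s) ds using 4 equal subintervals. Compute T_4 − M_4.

-0.203125

T_4 = -73.21875.
M_4 = -73.015625.
T_4 − M_4 = -0.203125.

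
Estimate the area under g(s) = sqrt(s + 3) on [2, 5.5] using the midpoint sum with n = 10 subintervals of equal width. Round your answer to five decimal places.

Δs = (5.5 − 2)/10 = 0.35.
Midpoints: 2.175, 2.525, 2.875, 3.225, 3.575, 3.925, 4.275, 4.625, 4.975, 5.325.
g(2.175) ≈ 2.27486, g(2.525) ≈ 2.35053, g(2.875) ≈ 2.42384, g(3.225) ≈ 2.49499, g(3.575) ≈ 2.56418, g(3.925) ≈ 2.63154, g(4.275) ≈ 2.69722, g(4.625) ≈ 2.76134, g(4.975) ≈ 2.82400, g(5.325) ≈ 2.88531.
Sum = Δs · [g(2.175) + g(2.525) + g(2.875) + ...].
Sum ≈ 9.06774.

9.06774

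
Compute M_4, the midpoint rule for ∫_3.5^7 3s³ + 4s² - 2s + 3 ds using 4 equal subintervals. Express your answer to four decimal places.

2050.6753

Δs = (7 − 3.5)/4 = 0.875.
Midpoints: 3.9375, 4.8125, 5.6875, 6.5625.
f(3.9375) = 984189/4096, f(4.8125) = 1721919/4096, f(5.6875) = 2756393/4096, f(6.5625) = 4137003/4096.
Sum = Δs · [f(3.9375) + f(4.8125) + f(5.6875) + f(6.5625)].
Sum ≈ 2050.6753.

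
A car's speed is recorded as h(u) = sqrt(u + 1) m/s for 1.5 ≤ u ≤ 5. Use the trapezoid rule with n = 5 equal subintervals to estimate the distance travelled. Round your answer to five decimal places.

Δu = (5 − 1.5)/5 = 0.7.
h(1.5) ≈ 1.58114, h(2.2) ≈ 1.78885, h(2.9) ≈ 1.97484, h(3.6) ≈ 2.14476, h(4.3) ≈ 2.30217, h(5) ≈ 2.44949.
T_5 = (Δu/2)·[h(u_0) + 2h(u_1) + ... + 2h(u_{4}) + h(u_5)].
Sum ≈ 7.15816.

7.15816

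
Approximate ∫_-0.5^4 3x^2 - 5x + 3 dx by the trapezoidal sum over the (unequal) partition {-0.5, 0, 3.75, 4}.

64.6875

Subinterval widths: 0.5, 3.75, 0.25.
f(-0.5) = 6.25, f(0) = 3, f(3.75) = 26.4375, f(4) = 31.
On each subinterval the trapezoid contributes (Δx_i/2)·[f(x_{i-1}) + f(x_i)].
Sum = 64.6875.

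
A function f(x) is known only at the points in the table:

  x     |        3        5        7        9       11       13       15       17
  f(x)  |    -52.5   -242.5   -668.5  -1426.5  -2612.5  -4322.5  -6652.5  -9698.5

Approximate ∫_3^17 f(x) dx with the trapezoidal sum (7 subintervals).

-41601

Δx = 2.
T_7 = (2/2)·[(-52.5) + 2·(-242.5) + 2·(-668.5) + 2·(-1426.5) + 2·(-2612.5) + 2·(-4322.5) + 2·(-6652.5) + (-9698.5)] = -41601.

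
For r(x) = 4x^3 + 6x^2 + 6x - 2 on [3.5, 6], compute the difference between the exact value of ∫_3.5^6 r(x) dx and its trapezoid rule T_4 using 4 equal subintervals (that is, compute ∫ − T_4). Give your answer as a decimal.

Exact integral: ∫_3.5^6 r(x) dx = 1558.4375.
T_4 = 1568.69140625.
Error = 1558.4375 − 1568.69140625 = -10.25390625.

-10.25390625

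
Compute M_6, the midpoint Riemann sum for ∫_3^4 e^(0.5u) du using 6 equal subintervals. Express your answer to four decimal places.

5.8131

Δu = (4 − 3)/6 = 1/6.
Midpoints: 37/12, 3.25, 41/12, 43/12, 3.75, 47/12.
f(37/12) ≈ 4.6724, f(3.25) ≈ 5.0784, f(41/12) ≈ 5.5198, f(43/12) ≈ 5.9994, f(3.75) ≈ 6.5208, f(47/12) ≈ 7.0875.
Sum = Δu · [f(37/12) + f(3.25) + f(41/12) + ...].
Sum ≈ 5.8131.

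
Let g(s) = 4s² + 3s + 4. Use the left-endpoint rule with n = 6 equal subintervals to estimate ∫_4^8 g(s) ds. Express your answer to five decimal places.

Δs = (8 − 4)/6 = 2/3.
Left endpoints: 4, 14/3, 16/3, 6, 20/3, 22/3.
g(4) = 80, g(14/3) = 946/9, g(16/3) = 1204/9, g(6) = 166, g(20/3) = 1816/9, g(22/3) = 2170/9.
Sum = Δs · [g(4) + g(14/3) + g(16/3) + ...].
Sum ≈ 618.51852.

618.51852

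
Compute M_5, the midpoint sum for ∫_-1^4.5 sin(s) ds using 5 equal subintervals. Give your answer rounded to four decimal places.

0.7903

Δs = (4.5 − (-1))/5 = 1.1.
Midpoints: -0.45, 0.65, 1.75, 2.85, 3.95.
f(-0.45) ≈ -0.4350, f(0.65) ≈ 0.6052, f(1.75) ≈ 0.9840, f(2.85) ≈ 0.2875, f(3.95) ≈ -0.7232.
Sum = Δs · [f(-0.45) + f(0.65) + f(1.75) + f(2.85) + f(3.95)].
Sum ≈ 0.7903.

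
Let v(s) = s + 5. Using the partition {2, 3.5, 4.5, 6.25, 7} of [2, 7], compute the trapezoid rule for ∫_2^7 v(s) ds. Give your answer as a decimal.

47.5

Subinterval widths: 1.5, 1, 1.75, 0.75.
v(2) = 7, v(3.5) = 8.5, v(4.5) = 9.5, v(6.25) = 11.25, v(7) = 12.
On each subinterval the trapezoid contributes (Δs_i/2)·[v(s_{i-1}) + v(s_i)].
Sum = 47.5.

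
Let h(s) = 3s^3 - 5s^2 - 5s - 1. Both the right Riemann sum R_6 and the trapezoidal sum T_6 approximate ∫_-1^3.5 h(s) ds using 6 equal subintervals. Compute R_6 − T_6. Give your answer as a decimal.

R_6 = 28.51171875.
T_6 = 8.68359375.
R_6 − T_6 = 19.828125.

19.828125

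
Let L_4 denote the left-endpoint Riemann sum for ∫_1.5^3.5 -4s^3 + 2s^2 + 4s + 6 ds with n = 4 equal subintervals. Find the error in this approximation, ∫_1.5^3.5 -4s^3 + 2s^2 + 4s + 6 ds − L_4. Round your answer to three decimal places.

-30.167

Exact integral: ∫_1.5^3.5 f(s) ds ≈ -86.66667.
L_4 = -56.5.
Error ≈ -86.66667 − (-56.5) ≈ -30.167.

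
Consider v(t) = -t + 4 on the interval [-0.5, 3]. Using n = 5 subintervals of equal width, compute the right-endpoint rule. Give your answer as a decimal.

8.4

Δt = (3 − (-0.5))/5 = 0.7.
Right endpoints: 0.2, 0.9, 1.6, 2.3, 3.
v(0.2) = 3.8, v(0.9) = 3.1, v(1.6) = 2.4, v(2.3) = 1.7, v(3) = 1.
Sum = Δt · [v(0.2) + v(0.9) + v(1.6) + v(2.3) + v(3)].
Sum = 8.4.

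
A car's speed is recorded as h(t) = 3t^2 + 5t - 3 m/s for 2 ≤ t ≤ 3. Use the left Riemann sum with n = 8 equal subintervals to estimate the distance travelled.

Δt = (3 − 2)/8 = 0.125.
Left endpoints: 2, 2.125, 2.25, 2.375, 2.5, 2.625, 2.75, 2.875.
h(2) = 19, h(2.125) = 21.171875, h(2.25) = 23.4375, h(2.375) = 25.796875, h(2.5) = 28.25, h(2.625) = 30.796875, h(2.75) = 33.4375, h(2.875) = 36.171875.
Sum = Δt · [h(2) + h(2.125) + h(2.25) + ...].
Sum = 27.2578125.

27.2578125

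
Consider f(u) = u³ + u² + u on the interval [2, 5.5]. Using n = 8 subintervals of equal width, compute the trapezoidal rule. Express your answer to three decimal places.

292.050

Δu = (5.5 − 2)/8 = 0.4375.
f(2) = 14, f(2.4375) = 93639/4096, f(2.875) = 17871/512, f(3.3125) = 207389/4096, f(3.75) = 70.546875, f(4.1875) = 389739/4096, f(4.625) = 63973/512, f(5.0625) = 657153/4096, f(5.5) = 202.125.
T_8 = (Δu/2)·[f(u_0) + 2f(u_1) + ... + 2f(u_{7}) + f(u_8)].
Sum ≈ 292.050.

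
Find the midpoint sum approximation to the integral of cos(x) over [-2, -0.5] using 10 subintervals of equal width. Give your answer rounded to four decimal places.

Δx = (-0.5 − (-2))/10 = 0.15.
Midpoints: -1.925, -1.775, -1.625, -1.475, -1.325, -1.175, -1.025, -0.875, -0.725, -0.575.
f(-1.925) ≈ -0.3468, f(-1.775) ≈ -0.2028, f(-1.625) ≈ -0.0542, f(-1.475) ≈ 0.0956, f(-1.325) ≈ 0.2433, f(-1.175) ≈ 0.3855, f(-1.025) ≈ 0.5191, f(-0.875) ≈ 0.6410, f(-0.725) ≈ 0.7485, f(-0.575) ≈ 0.8392.
Sum = Δx · [f(-1.925) + f(-1.775) + f(-1.625) + ...].
Sum ≈ 0.4303.

0.4303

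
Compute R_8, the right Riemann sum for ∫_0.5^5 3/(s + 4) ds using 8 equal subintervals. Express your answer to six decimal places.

1.988616

Δs = (5 − 0.5)/8 = 0.5625.
Right endpoints: 1.0625, 1.625, 2.1875, 2.75, 3.3125, 3.875, 4.4375, 5.
f(1.0625) = 16/27, f(1.625) = 8/15, f(2.1875) = 16/33, f(2.75) = 4/9, f(3.3125) = 16/39, f(3.875) = 8/21, f(4.4375) = 16/45, f(5) = 1/3.
Sum = Δs · [f(1.0625) + f(1.625) + f(2.1875) + ...].
Sum ≈ 1.988616.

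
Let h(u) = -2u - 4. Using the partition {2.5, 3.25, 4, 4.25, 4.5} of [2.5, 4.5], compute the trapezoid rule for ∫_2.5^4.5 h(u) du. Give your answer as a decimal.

Subinterval widths: 0.75, 0.75, 0.25, 0.25.
h(2.5) = -9, h(3.25) = -10.5, h(4) = -12, h(4.25) = -12.5, h(4.5) = -13.
On each subinterval the trapezoid contributes (Δu_i/2)·[h(u_{i-1}) + h(u_i)].
Sum = -22.

-22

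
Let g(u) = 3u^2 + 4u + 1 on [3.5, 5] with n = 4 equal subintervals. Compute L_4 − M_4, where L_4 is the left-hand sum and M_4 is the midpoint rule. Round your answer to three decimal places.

L_4 = 100.93359375.
M_4 ≈ 109.07227.
L_4 − M_4 ≈ -8.139.

-8.139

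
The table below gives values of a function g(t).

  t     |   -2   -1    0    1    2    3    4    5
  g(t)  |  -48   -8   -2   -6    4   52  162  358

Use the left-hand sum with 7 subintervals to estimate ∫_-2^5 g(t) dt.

Δt = 1.
Sum = 1·[(-48) + (-8) + (-2) + (-6) + 4 + 52 + 162] = 154.

154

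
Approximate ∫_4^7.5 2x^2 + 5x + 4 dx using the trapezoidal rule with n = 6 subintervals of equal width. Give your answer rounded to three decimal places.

353.605

Δx = (7.5 − 4)/6 = 7/12.
f(4) = 56, f(55/12) = 4963/72, f(31/6) = 749/9, f(5.75) = 98.875, f(19/3) = 1043/9, f(83/12) = 9667/72, f(7.5) = 154.
T_6 = (Δx/2)·[f(x_0) + 2f(x_1) + ... + 2f(x_{5}) + f(x_6)].
Sum ≈ 353.605.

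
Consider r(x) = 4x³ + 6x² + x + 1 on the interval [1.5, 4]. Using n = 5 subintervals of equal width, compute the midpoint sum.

Δx = (4 − 1.5)/5 = 0.5.
Midpoints: 1.75, 2.25, 2.75, 3.25, 3.75.
r(1.75) = 42.5625, r(2.25) = 79.1875, r(2.75) = 132.3125, r(3.25) = 204.9375, r(3.75) = 300.0625.
Sum = Δx · [r(1.75) + r(2.25) + r(2.75) + r(3.25) + r(3.75)].
Sum = 379.53125.

379.53125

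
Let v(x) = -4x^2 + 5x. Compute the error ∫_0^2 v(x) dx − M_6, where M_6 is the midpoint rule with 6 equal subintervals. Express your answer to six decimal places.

Exact integral: ∫_0^2 v(x) dx ≈ -0.66666667.
M_6 ≈ -0.59259259.
Error ≈ -0.66666667 − (-0.59259259) ≈ -0.074074.

-0.074074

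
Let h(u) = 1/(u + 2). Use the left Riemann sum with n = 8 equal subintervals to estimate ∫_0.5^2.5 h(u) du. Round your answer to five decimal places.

Δu = (2.5 − 0.5)/8 = 0.25.
Left endpoints: 0.5, 0.75, 1, 1.25, 1.5, 1.75, 2, 2.25.
h(0.5) = 0.4, h(0.75) = 4/11, h(1) = 1/3, h(1.25) = 4/13, h(1.5) = 2/7, h(1.75) = 4/15, h(2) = 0.25, h(2.25) = 4/17.
Sum = Δu · [h(0.5) + h(0.75) + h(1) + ...].
Sum ≈ 0.61058.

0.61058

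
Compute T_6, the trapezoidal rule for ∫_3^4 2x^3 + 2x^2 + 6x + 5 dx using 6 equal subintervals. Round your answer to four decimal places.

138.2731

Δx = (4 − 3)/6 = 1/6.
f(3) = 95, f(19/6) = 11617/108, f(10/3) = 3275/27, f(3.5) = 136.25, f(11/3) = 4117/27, f(23/6) = 18365/108, f(4) = 189.
T_6 = (Δx/2)·[f(x_0) + 2f(x_1) + ... + 2f(x_{5}) + f(x_6)].
Sum ≈ 138.2731.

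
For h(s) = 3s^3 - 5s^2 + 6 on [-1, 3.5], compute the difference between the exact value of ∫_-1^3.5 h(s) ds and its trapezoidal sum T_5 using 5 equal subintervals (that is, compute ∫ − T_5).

Exact integral: ∫_-1^3.5 h(s) ds = 65.671875.
T_5 = 69.46875.
Error = 65.671875 − 69.46875 = -3.796875.

-3.796875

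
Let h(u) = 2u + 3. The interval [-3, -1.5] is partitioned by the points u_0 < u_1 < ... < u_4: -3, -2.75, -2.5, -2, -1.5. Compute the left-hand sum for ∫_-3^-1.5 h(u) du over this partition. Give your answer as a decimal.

-2.875

Subinterval widths: 0.25, 0.25, 0.5, 0.5.
Left endpoints: -3, -2.75, -2.5, -2.
h(-3) = -3, h(-2.75) = -2.5, h(-2.5) = -2, h(-2) = -1.
Sum = Σ Δu_i · h(u_i).
Sum = -2.875.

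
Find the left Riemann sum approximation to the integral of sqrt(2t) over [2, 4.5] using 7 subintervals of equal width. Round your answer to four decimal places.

Δt = (4.5 − 2)/7 = 5/14.
Left endpoints: 2, 33/14, 19/7, 43/14, 24/7, 53/14, 29/7.
f(2) ≈ 2.0000, f(33/14) ≈ 2.1712, f(19/7) ≈ 2.3299, f(43/14) ≈ 2.4785, f(24/7) ≈ 2.6186, f(53/14) ≈ 2.7516, f(29/7) ≈ 2.8785.
Sum = Δt · [f(2) + f(33/14) + f(19/7) + ...].
Sum ≈ 6.1530.

6.1530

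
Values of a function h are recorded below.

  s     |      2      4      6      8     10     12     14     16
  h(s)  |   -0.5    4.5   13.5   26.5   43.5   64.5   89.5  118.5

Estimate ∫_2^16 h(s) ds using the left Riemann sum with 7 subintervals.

483

Δs = 2.
Sum = 2·[(-0.5) + 4.5 + 13.5 + 26.5 + 43.5 + 64.5 + 89.5] = 483.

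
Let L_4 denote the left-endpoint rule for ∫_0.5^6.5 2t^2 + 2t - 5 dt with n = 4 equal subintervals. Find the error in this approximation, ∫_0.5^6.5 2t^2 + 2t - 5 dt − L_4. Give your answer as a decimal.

Exact integral: ∫_0.5^6.5 f(t) dt = 195.
L_4 = 127.5.
Error = 195 − 127.5 = 67.5.

67.5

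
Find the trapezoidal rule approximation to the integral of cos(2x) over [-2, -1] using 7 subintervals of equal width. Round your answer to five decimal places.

-0.82738

Δx = (-1 − (-2))/7 = 1/7.
f(-2) ≈ -0.65364, f(-13/7) ≈ -0.84044, f(-12/7) ≈ -0.95910, f(-11/7) ≈ -1.00000, f(-10/7) ≈ -0.95982, f(-9/7) ≈ -0.84181, f(-8/7) ≈ -0.65556, f(-1) ≈ -0.41615.
T_7 = (Δx/2)·[f(x_0) + 2f(x_1) + ... + 2f(x_{6}) + f(x_7)].
Sum ≈ -0.82738.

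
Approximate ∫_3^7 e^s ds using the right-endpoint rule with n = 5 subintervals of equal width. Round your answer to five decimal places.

1563.97929

Δs = (7 − 3)/5 = 0.8.
Right endpoints: 3.8, 4.6, 5.4, 6.2, 7.
f(3.8) ≈ 44.70118, f(4.6) ≈ 99.48432, f(5.4) ≈ 221.40642, f(6.2) ≈ 492.74904, f(7) ≈ 1096.63316.
Sum = Δs · [f(3.8) + f(4.6) + f(5.4) + f(6.2) + f(7)].
Sum ≈ 1563.97929.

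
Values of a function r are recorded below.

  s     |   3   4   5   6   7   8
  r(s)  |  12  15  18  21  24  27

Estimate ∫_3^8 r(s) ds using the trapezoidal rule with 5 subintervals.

97.5

Δs = 1.
T_5 = (1/2)·[12 + 2·15 + 2·18 + 2·21 + 2·24 + 27] = 97.5.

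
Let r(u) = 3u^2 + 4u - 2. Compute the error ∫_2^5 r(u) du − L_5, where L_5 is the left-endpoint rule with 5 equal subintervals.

21.96

Exact integral: ∫_2^5 r(u) du = 153.
L_5 = 131.04.
Error = 153 − 131.04 = 21.96.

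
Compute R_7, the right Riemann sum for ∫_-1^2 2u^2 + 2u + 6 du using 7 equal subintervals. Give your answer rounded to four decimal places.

29.7551

Δu = (2 − (-1))/7 = 3/7.
Right endpoints: -4/7, -1/7, 2/7, 5/7, 8/7, 11/7, 2.
f(-4/7) = 270/49, f(-1/7) = 282/49, f(2/7) = 330/49, f(5/7) = 414/49, f(8/7) = 534/49, f(11/7) = 690/49, f(2) = 18.
Sum = Δu · [f(-4/7) + f(-1/7) + f(2/7) + ...].
Sum ≈ 29.7551.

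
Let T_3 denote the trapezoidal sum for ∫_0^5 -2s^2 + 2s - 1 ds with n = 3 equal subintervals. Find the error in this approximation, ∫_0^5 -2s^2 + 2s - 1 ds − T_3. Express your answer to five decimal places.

4.62963

Exact integral: ∫_0^5 f(s) ds ≈ -63.3333333.
T_3 ≈ -67.9629630.
Error ≈ -63.3333333 − (-67.9629630) ≈ 4.62963.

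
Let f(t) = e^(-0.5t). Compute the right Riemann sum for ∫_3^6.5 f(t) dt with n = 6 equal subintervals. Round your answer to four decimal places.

Δt = (6.5 − 3)/6 = 7/12.
Right endpoints: 43/12, 25/6, 4.75, 16/3, 71/12, 6.5.
f(43/12) ≈ 0.1667, f(25/6) ≈ 0.1245, f(4.75) ≈ 0.0930, f(16/3) ≈ 0.0695, f(71/12) ≈ 0.0519, f(6.5) ≈ 0.0388.
Sum = Δt · [f(43/12) + f(25/6) + f(4.75) + ...].
Sum ≈ 0.3176.

0.3176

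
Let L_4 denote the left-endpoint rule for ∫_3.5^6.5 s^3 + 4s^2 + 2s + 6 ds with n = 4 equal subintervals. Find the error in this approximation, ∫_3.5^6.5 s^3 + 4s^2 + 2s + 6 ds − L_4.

Exact integral: ∫_3.5^6.5 f(s) ds = 765.75.
L_4 = 636.9375.
Error = 765.75 − 636.9375 = 128.8125.

128.8125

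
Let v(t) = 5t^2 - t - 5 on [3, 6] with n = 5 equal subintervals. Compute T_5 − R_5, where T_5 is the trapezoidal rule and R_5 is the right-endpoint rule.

-39.6

T_5 = 287.4.
R_5 = 327.
T_5 − R_5 = -39.6.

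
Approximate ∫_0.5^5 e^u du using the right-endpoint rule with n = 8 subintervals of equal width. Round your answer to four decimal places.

191.8914

Δu = (5 − 0.5)/8 = 0.5625.
Right endpoints: 1.0625, 1.625, 2.1875, 2.75, 3.3125, 3.875, 4.4375, 5.
f(1.0625) ≈ 2.8936, f(1.625) ≈ 5.0784, f(2.1875) ≈ 8.9129, f(2.75) ≈ 15.6426, f(3.3125) ≈ 27.4537, f(3.875) ≈ 48.1827, f(4.4375) ≈ 84.5633, f(5) ≈ 148.4132.
Sum = Δu · [f(1.0625) + f(1.625) + f(2.1875) + ...].
Sum ≈ 191.8914.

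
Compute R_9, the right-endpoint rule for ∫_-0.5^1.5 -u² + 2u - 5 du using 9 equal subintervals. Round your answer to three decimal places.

Δu = (1.5 − (-0.5))/9 = 2/9.
Right endpoints: -5/18, -1/18, 1/6, 7/18, 11/18, 5/6, 19/18, 23/18, 1.5.
f(-5/18) = -1825/324, f(-1/18) = -1657/324, f(1/6) = -169/36, f(7/18) = -1417/324, f(11/18) = -1345/324, f(5/6) = -145/36, f(19/18) = -1297/324, f(23/18) = -1321/324, f(1.5) = -4.25.
Sum = Δu · [f(-5/18) + f(-1/18) + f(1/6) + ...].
Sum ≈ -8.961.

-8.961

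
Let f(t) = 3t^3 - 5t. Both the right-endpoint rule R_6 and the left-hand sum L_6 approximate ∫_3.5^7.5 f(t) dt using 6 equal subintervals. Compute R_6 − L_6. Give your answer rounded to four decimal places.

R_6 = 2537.5.
L_6 ≈ 1792.833333.
R_6 − L_6 ≈ 744.6667.

744.6667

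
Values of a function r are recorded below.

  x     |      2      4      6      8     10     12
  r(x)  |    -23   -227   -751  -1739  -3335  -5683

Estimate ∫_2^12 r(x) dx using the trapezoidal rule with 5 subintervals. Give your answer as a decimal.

-17810

Δx = 2.
T_5 = (2/2)·[(-23) + 2·(-227) + 2·(-751) + 2·(-1739) + 2·(-3335) + (-5683)] = -17810.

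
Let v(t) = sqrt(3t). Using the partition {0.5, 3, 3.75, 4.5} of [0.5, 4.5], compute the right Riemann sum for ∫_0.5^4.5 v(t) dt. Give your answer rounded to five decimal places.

12.77125

Subinterval widths: 2.5, 0.75, 0.75.
Right endpoints: 3, 3.75, 4.5.
v(3) ≈ 3.00000, v(3.75) ≈ 3.35410, v(4.5) ≈ 3.67423.
Sum = Σ Δt_i · v(t_i).
Sum ≈ 12.77125.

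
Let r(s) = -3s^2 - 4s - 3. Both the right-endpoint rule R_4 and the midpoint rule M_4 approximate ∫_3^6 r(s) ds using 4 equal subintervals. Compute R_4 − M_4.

R_4 = -287.71875.
M_4 = -251.578125.
R_4 − M_4 = -36.140625.

-36.140625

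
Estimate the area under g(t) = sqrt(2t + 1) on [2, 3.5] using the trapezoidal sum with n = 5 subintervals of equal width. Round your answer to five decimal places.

3.81499

Δt = (3.5 − 2)/5 = 0.3.
g(2) ≈ 2.23607, g(2.3) ≈ 2.36643, g(2.6) ≈ 2.48998, g(2.9) ≈ 2.60768, g(3.2) ≈ 2.72029, g(3.5) ≈ 2.82843.
T_5 = (Δt/2)·[g(t_0) + 2g(t_1) + ... + 2g(t_{4}) + g(t_5)].
Sum ≈ 3.81499.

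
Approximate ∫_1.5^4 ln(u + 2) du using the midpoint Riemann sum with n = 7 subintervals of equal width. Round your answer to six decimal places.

Δu = (4 − 1.5)/7 = 5/14.
Midpoints: 47/28, 57/28, 67/28, 2.75, 87/28, 97/28, 107/28.
f(47/28) ≈ 1.302524, f(57/28) ≈ 1.395183, f(67/28) ≈ 1.479980, f(2.75) ≈ 1.558145, f(87/28) ≈ 1.630640, f(97/28) ≈ 1.698233, f(107/28) ≈ 1.761546.
Sum = Δu · [f(47/28) + f(57/28) + f(67/28) + ...].
Sum ≈ 3.866518.

3.866518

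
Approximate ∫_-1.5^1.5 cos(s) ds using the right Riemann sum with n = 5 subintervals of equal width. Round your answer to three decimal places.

Δs = (1.5 − (-1.5))/5 = 0.6.
Right endpoints: -0.9, -0.3, 0.3, 0.9, 1.5.
f(-0.9) ≈ 0.622, f(-0.3) ≈ 0.955, f(0.3) ≈ 0.955, f(0.9) ≈ 0.622, f(1.5) ≈ 0.071.
Sum = Δs · [f(-0.9) + f(-0.3) + f(0.3) + f(0.9) + f(1.5)].
Sum ≈ 1.935.

1.935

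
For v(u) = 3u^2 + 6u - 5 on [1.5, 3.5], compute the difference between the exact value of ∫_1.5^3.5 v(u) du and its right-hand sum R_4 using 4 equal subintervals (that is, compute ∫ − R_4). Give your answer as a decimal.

Exact integral: ∫_1.5^3.5 v(u) du = 59.5.
R_4 = 70.25.
Error = 59.5 − 70.25 = -10.75.

-10.75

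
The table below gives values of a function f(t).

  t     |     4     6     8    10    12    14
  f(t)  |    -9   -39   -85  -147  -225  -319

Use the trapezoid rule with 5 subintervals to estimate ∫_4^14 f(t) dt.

Δt = 2.
T_5 = (2/2)·[(-9) + 2·(-39) + 2·(-85) + 2·(-147) + 2·(-225) + (-319)] = -1320.

-1320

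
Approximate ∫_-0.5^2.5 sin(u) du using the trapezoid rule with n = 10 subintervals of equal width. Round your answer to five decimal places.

1.66612

Δu = (2.5 − (-0.5))/10 = 0.3.
f(-0.5) ≈ -0.47943, f(-0.2) ≈ -0.19867, f(0.1) ≈ 0.09983, f(0.4) ≈ 0.38942, f(0.7) ≈ 0.64422, f(1) ≈ 0.84147, f(1.3) ≈ 0.96356, f(1.6) ≈ 0.99957, f(1.9) ≈ 0.94630, f(2.2) ≈ 0.80850, f(2.5) ≈ 0.59847.
T_10 = (Δu/2)·[f(u_0) + 2f(u_1) + ... + 2f(u_{9}) + f(u_10)].
Sum ≈ 1.66612.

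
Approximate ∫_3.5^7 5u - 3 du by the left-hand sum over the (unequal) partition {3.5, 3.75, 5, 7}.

Subinterval widths: 0.25, 1.25, 2.
Left endpoints: 3.5, 3.75, 5.
f(3.5) = 14.5, f(3.75) = 15.75, f(5) = 22.
Sum = Σ Δu_i · f(u_i).
Sum = 67.3125.

67.3125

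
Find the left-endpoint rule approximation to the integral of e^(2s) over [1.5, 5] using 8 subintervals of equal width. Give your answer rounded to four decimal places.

Δs = (5 − 1.5)/8 = 0.4375.
Left endpoints: 1.5, 1.9375, 2.375, 2.8125, 3.25, 3.6875, 4.125, 4.5625.
f(1.5) ≈ 20.0855, f(1.9375) ≈ 48.1827, f(2.375) ≈ 115.5843, f(2.8125) ≈ 277.2723, f(3.25) ≈ 665.1416, f(3.6875) ≈ 1595.5918, f(4.125) ≈ 3827.6258, f(4.5625) ≈ 9181.9970.
Sum = Δs · [f(1.5) + f(1.9375) + f(2.375) + ...].
Sum ≈ 6882.5230.

6882.5230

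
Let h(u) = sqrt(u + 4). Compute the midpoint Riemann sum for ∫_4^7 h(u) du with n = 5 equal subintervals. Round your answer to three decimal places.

9.237

Δu = (7 − 4)/5 = 0.6.
Midpoints: 4.3, 4.9, 5.5, 6.1, 6.7.
h(4.3) ≈ 2.881, h(4.9) ≈ 2.983, h(5.5) ≈ 3.082, h(6.1) ≈ 3.178, h(6.7) ≈ 3.271.
Sum = Δu · [h(4.3) + h(4.9) + h(5.5) + h(6.1) + h(6.7)].
Sum ≈ 9.237.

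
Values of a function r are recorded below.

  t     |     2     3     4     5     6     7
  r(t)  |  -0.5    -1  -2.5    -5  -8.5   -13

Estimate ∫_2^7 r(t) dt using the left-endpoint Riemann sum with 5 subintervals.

-17.5

Δt = 1.
Sum = 1·[(-0.5) + (-1) + (-2.5) + (-5) + (-8.5)] = -17.5.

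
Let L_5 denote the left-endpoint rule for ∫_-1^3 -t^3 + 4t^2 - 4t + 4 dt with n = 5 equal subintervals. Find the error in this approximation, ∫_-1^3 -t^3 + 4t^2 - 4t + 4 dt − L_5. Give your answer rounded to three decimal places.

-5.227

Exact integral: ∫_-1^3 f(t) dt ≈ 17.33333.
L_5 = 22.56.
Error ≈ 17.33333 − 22.56 ≈ -5.227.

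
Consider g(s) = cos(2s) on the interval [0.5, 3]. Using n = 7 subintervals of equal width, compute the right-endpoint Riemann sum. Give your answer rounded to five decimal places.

-0.46143

Δs = (3 − 0.5)/7 = 5/14.
Right endpoints: 6/7, 17/14, 11/7, 27/14, 16/7, 37/14, 3.
g(6/7) ≈ -0.14300, g(17/14) ≈ -0.75639, g(11/7) ≈ -1.00000, g(27/14) ≈ -0.75473, g(16/7) ≈ -0.14049, g(37/14) ≈ 0.54243, g(3) ≈ 0.96017.
Sum = Δs · [g(6/7) + g(17/14) + g(11/7) + ...].
Sum ≈ -0.46143.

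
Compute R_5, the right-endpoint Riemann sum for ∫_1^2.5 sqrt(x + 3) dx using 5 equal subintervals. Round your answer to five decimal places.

3.31727

Δx = (2.5 − 1)/5 = 0.3.
Right endpoints: 1.3, 1.6, 1.9, 2.2, 2.5.
f(1.3) ≈ 2.07364, f(1.6) ≈ 2.14476, f(1.9) ≈ 2.21359, f(2.2) ≈ 2.28035, f(2.5) ≈ 2.34521.
Sum = Δx · [f(1.3) + f(1.6) + f(1.9) + f(2.2) + f(2.5)].
Sum ≈ 3.31727.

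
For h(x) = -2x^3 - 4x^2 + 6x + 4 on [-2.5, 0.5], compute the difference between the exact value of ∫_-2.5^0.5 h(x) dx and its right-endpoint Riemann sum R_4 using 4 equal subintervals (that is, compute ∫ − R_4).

Exact integral: ∫_-2.5^0.5 h(x) dx = -7.5.
R_4 = -3.
Error = -7.5 − (-3) = -4.5.

-4.5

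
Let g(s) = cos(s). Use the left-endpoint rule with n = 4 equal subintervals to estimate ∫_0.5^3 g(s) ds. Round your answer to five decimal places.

0.25640

Δs = (3 − 0.5)/4 = 0.625.
Left endpoints: 0.5, 1.125, 1.75, 2.375.
g(0.5) ≈ 0.87758, g(1.125) ≈ 0.43118, g(1.75) ≈ -0.17825, g(2.375) ≈ -0.72028.
Sum = Δs · [g(0.5) + g(1.125) + g(1.75) + g(2.375)].
Sum ≈ 0.25640.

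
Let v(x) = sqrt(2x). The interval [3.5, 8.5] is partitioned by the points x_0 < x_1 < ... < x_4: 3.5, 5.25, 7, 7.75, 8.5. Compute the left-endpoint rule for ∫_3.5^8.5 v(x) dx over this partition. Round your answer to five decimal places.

Subinterval widths: 1.75, 1.75, 0.75, 0.75.
Left endpoints: 3.5, 5.25, 7, 7.75.
v(3.5) ≈ 2.64575, v(5.25) ≈ 3.24037, v(7) ≈ 3.74166, v(7.75) ≈ 3.93700.
Sum = Σ Δx_i · v(x_i).
Sum ≈ 16.05971.

16.05971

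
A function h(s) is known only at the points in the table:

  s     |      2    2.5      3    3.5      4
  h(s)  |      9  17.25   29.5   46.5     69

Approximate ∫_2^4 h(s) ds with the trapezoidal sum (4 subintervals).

Δs = 0.5.
T_4 = (0.5/2)·[9 + 2·17.25 + 2·29.5 + 2·46.5 + 69] = 66.125.

66.125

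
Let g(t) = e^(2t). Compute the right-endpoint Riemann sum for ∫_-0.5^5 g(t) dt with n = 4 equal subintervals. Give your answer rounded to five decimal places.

32354.22077

Δt = (5 − (-0.5))/4 = 1.375.
Right endpoints: 0.875, 2.25, 3.625, 5.
g(0.875) ≈ 5.75460, g(2.25) ≈ 90.01713, g(3.625) ≈ 1408.10485, g(5) ≈ 22026.46579.
Sum = Δt · [g(0.875) + g(2.25) + g(3.625) + g(5)].
Sum ≈ 32354.22077.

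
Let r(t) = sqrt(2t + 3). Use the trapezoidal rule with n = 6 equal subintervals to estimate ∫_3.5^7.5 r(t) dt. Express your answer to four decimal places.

14.9119

Δt = (7.5 − 3.5)/6 = 2/3.
r(3.5) ≈ 3.1623, r(25/6) ≈ 3.3665, r(29/6) ≈ 3.5590, r(5.5) ≈ 3.7417, r(37/6) ≈ 3.9158, r(41/6) ≈ 4.0825, r(7.5) ≈ 4.2426.
T_6 = (Δt/2)·[r(t_0) + 2r(t_1) + ... + 2r(t_{5}) + r(t_6)].
Sum ≈ 14.9119.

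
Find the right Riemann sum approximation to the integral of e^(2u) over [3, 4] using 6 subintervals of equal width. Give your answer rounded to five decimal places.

1515.46966

Δu = (4 − 3)/6 = 1/6.
Right endpoints: 19/6, 10/3, 3.5, 11/3, 23/6, 4.
f(19/6) ≈ 563.03024, f(10/3) ≈ 785.77199, f(3.5) ≈ 1096.63316, f(11/3) ≈ 1530.47486, f(23/6) ≈ 2135.94973, f(4) ≈ 2980.95799.
Sum = Δu · [f(19/6) + f(10/3) + f(3.5) + ...].
Sum ≈ 1515.46966.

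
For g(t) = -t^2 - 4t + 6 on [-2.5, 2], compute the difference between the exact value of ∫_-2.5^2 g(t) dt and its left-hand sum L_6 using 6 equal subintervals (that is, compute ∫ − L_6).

-5.484375

Exact integral: ∫_-2.5^2 g(t) dt = 23.625.
L_6 = 29.109375.
Error = 23.625 − 29.109375 = -5.484375.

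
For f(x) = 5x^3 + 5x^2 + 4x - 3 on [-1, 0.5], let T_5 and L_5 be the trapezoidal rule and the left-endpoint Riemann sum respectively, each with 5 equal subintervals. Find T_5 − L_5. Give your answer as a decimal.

1.18125

T_5 = -5.26875.
L_5 = -6.45.
T_5 − L_5 = 1.18125.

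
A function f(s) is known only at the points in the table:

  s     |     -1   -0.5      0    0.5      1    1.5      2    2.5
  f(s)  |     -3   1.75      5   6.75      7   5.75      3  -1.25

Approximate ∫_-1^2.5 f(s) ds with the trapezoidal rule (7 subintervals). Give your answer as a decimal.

13.5625

Δs = 0.5.
T_7 = (0.5/2)·[(-3) + 2·1.75 + 2·5 + 2·6.75 + 2·7 + 2·5.75 + 2·3 + (-1.25)] = 13.5625.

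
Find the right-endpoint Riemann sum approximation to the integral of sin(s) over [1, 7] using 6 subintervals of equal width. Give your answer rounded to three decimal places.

Δs = (7 − 1)/6 = 1.
Right endpoints: 2, 3, 4, 5, 6, 7.
f(2) ≈ 0.909, f(3) ≈ 0.141, f(4) ≈ -0.757, f(5) ≈ -0.959, f(6) ≈ -0.279, f(7) ≈ 0.657.
Sum = Δs · [f(2) + f(3) + f(4) + ...].
Sum ≈ -0.288.

-0.288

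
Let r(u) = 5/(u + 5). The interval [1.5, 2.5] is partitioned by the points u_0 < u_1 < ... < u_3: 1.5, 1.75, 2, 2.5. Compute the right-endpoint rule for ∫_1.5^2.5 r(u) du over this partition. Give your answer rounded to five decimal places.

Subinterval widths: 0.25, 0.25, 0.5.
Right endpoints: 1.75, 2, 2.5.
r(1.75) = 20/27, r(2) = 5/7, r(2.5) = 2/3.
Sum = Σ Δu_i · r(u_i).
Sum ≈ 0.69709.

0.69709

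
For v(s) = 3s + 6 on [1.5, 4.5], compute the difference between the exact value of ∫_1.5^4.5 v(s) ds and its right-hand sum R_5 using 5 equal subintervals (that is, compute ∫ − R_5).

-2.7

Exact integral: ∫_1.5^4.5 v(s) ds = 45.
R_5 = 47.7.
Error = 45 − 47.7 = -2.7.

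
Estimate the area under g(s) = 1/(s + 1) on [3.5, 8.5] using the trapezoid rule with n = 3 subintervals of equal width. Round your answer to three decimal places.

0.756

Δs = (8.5 − 3.5)/3 = 5/3.
g(3.5) = 2/9, g(31/6) = 6/37, g(41/6) = 6/47, g(8.5) = 2/19.
T_3 = (Δs/2)·[g(s_0) + 2g(s_1) + 2g(s_2) + g(s_3)].
Sum ≈ 0.756.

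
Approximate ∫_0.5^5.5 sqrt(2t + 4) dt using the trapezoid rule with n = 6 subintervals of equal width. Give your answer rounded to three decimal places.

Δt = (5.5 − 0.5)/6 = 5/6.
f(0.5) ≈ 2.236, f(4/3) ≈ 2.582, f(13/6) ≈ 2.887, f(3) ≈ 3.162, f(23/6) ≈ 3.416, f(14/3) ≈ 3.651, f(5.5) ≈ 3.873.
T_6 = (Δt/2)·[f(t_0) + 2f(t_1) + ... + 2f(t_{5}) + f(t_6)].
Sum ≈ 15.627.

15.627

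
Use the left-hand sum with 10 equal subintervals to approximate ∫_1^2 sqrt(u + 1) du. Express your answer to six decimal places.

Δu = (2 − 1)/10 = 0.1.
Left endpoints: 1, 1.1, 1.2, 1.3, 1.4, 1.5, 1.6, 1.7, 1.8, 1.9.
f(1) ≈ 1.414214, f(1.1) ≈ 1.449138, f(1.2) ≈ 1.483240, f(1.3) ≈ 1.516575, f(1.4) ≈ 1.549193, f(1.5) ≈ 1.581139, f(1.6) ≈ 1.612452, f(1.7) ≈ 1.643168, f(1.8) ≈ 1.673320, f(1.9) ≈ 1.702939.
Sum = Δu · [f(1) + f(1.1) + f(1.2) + ...].
Sum ≈ 1.562538.

1.562538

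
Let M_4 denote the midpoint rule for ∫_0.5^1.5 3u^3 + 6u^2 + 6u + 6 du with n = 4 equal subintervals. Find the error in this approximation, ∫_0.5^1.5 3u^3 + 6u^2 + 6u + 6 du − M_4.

0.078125

Exact integral: ∫_0.5^1.5 f(u) du = 22.25.
M_4 = 22.171875.
Error = 22.25 − 22.171875 = 0.078125.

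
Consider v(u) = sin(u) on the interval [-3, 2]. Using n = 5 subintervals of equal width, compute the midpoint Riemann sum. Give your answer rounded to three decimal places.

Δu = (2 − (-3))/5 = 1.
Midpoints: -2.5, -1.5, -0.5, 0.5, 1.5.
v(-2.5) ≈ -0.598, v(-1.5) ≈ -0.997, v(-0.5) ≈ -0.479, v(0.5) ≈ 0.479, v(1.5) ≈ 0.997.
Sum = Δu · [v(-2.5) + v(-1.5) + v(-0.5) + v(0.5) + v(1.5)].
Sum ≈ -0.598.

-0.598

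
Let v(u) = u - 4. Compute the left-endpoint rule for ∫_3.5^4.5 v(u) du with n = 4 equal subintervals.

Δu = (4.5 − 3.5)/4 = 0.25.
Left endpoints: 3.5, 3.75, 4, 4.25.
v(3.5) = -0.5, v(3.75) = -0.25, v(4) = 0, v(4.25) = 0.25.
Sum = Δu · [v(3.5) + v(3.75) + v(4) + v(4.25)].
Sum = -0.125.

-0.125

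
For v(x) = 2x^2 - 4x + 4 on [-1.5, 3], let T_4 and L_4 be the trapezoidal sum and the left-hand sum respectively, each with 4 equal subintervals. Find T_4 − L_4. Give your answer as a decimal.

T_4 = 26.6484375.
L_4 = 29.1796875.
T_4 − L_4 = -2.53125.

-2.53125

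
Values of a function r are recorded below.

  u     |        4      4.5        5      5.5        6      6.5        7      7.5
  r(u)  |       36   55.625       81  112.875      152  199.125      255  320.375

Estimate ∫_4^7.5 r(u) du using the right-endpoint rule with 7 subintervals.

588

Δu = 0.5.
Sum = 0.5·[55.625 + 81 + 112.875 + 152 + 199.125 + 255 + 320.375] = 588.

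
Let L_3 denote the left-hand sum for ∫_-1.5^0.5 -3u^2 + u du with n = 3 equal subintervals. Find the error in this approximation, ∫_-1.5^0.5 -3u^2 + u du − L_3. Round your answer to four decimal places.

Exact integral: ∫_-1.5^0.5 f(u) du = -4.5.
L_3 ≈ -7.611111.
Error ≈ -4.5 − (-7.611111) ≈ 3.1111.

3.1111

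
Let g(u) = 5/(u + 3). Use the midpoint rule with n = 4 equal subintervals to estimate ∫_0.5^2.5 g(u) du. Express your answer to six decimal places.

2.257408

Δu = (2.5 − 0.5)/4 = 0.5.
Midpoints: 0.75, 1.25, 1.75, 2.25.
g(0.75) = 4/3, g(1.25) = 20/17, g(1.75) = 20/19, g(2.25) = 20/21.
Sum = Δu · [g(0.75) + g(1.25) + g(1.75) + g(2.25)].
Sum ≈ 2.257408.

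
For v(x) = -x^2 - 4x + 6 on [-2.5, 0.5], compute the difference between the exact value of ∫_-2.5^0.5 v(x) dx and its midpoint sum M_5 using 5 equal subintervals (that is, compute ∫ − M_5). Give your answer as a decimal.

-0.09

Exact integral: ∫_-2.5^0.5 v(x) dx = 24.75.
M_5 = 24.84.
Error = 24.75 − 24.84 = -0.09.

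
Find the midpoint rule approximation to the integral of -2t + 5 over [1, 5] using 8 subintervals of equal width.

-4

Δt = (5 − 1)/8 = 0.5.
Midpoints: 1.25, 1.75, 2.25, 2.75, 3.25, 3.75, 4.25, 4.75.
f(1.25) = 2.5, f(1.75) = 1.5, f(2.25) = 0.5, f(2.75) = -0.5, f(3.25) = -1.5, f(3.75) = -2.5, f(4.25) = -3.5, f(4.75) = -4.5.
Sum = Δt · [f(1.25) + f(1.75) + f(2.25) + ...].
Sum = -4.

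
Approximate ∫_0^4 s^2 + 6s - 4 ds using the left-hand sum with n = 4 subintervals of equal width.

34

Δs = (4 − 0)/4 = 1.
Left endpoints: 0, 1, 2, 3.
f(0) = -4, f(1) = 3, f(2) = 12, f(3) = 23.
Sum = Δs · [f(0) + f(1) + f(2) + f(3)].
Sum = 34.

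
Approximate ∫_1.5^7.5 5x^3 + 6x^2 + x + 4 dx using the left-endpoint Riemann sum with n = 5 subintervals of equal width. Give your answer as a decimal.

Δx = (7.5 − 1.5)/5 = 1.2.
Left endpoints: 1.5, 2.7, 3.9, 5.1, 6.3.
f(1.5) = 35.875, f(2.7) = 148.855, f(3.9) = 395.755, f(5.1) = 828.415, f(6.3) = 1498.675.
Sum = Δx · [f(1.5) + f(2.7) + f(3.9) + f(5.1) + f(6.3)].
Sum = 3489.09.

3489.09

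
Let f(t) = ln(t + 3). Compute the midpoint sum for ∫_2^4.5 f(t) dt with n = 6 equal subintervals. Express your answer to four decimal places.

Δt = (4.5 − 2)/6 = 5/12.
Midpoints: 53/24, 2.625, 73/24, 83/24, 3.875, 103/24.
f(53/24) ≈ 1.6503, f(2.625) ≈ 1.7272, f(73/24) ≈ 1.7987, f(83/24) ≈ 1.8654, f(3.875) ≈ 1.9279, f(103/24) ≈ 1.9867.
Sum = Δt · [f(53/24) + f(2.625) + f(73/24) + ...].
Sum ≈ 4.5651.

4.5651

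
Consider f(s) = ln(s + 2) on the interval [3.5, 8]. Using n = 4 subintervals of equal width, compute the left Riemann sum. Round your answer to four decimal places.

Δs = (8 − 3.5)/4 = 1.125.
Left endpoints: 3.5, 4.625, 5.75, 6.875.
f(3.5) ≈ 1.7047, f(4.625) ≈ 1.8909, f(5.75) ≈ 2.0477, f(6.875) ≈ 2.1832.
Sum = Δs · [f(3.5) + f(4.625) + f(5.75) + f(6.875)].
Sum ≈ 8.8048.

8.8048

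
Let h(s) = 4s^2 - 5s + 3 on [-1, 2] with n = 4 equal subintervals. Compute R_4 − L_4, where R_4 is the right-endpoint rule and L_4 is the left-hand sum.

-2.25

R_4 = 13.5.
L_4 = 15.75.
R_4 − L_4 = -2.25.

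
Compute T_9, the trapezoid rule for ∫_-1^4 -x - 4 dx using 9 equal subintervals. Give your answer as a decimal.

Δx = (4 − (-1))/9 = 5/9.
f(-1) = -3, f(-4/9) = -32/9, f(1/9) = -37/9, f(2/3) = -14/3, f(11/9) = -47/9, f(16/9) = -52/9, f(7/3) = -19/3, f(26/9) = -62/9, f(31/9) = -67/9, f(4) = -8.
T_9 = (Δx/2)·[f(x_0) + 2f(x_1) + ... + 2f(x_{8}) + f(x_9)].
Sum = -27.5.

-27.5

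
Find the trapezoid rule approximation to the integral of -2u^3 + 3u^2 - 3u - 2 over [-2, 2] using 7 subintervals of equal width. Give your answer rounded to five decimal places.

Δu = (2 − (-2))/7 = 4/7.
f(-2) = 32, f(-10/7) = 4884/343, f(-6/7) = 1384/343, f(-2/7) = -292/343, f(2/7) = -912/343, f(6/7) = -1244/343, f(10/7) = -2056/343, f(2) = -12.
T_7 = (Δu/2)·[f(u_0) + 2f(u_1) + ... + 2f(u_{6}) + f(u_7)].
Sum ≈ 8.65306.

8.65306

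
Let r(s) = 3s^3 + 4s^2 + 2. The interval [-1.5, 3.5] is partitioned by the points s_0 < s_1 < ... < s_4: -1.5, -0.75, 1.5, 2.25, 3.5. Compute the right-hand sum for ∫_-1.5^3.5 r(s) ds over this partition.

316.6171875

Subinterval widths: 0.75, 2.25, 0.75, 1.25.
Right endpoints: -0.75, 1.5, 2.25, 3.5.
r(-0.75) = 2.984375, r(1.5) = 21.125, r(2.25) = 56.421875, r(3.5) = 179.625.
Sum = Σ Δs_i · r(s_i).
Sum = 316.6171875.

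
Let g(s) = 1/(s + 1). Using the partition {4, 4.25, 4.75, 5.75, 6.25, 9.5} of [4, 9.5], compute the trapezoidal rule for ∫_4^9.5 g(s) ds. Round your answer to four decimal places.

0.7514

Subinterval widths: 0.25, 0.5, 1, 0.5, 3.25.
g(4) = 0.2, g(4.25) = 4/21, g(4.75) = 4/23, g(5.75) = 4/27, g(6.25) = 4/29, g(9.5) = 2/21.
On each subinterval the trapezoid contributes (Δs_i/2)·[g(s_{i-1}) + g(s_i)].
Sum ≈ 0.7514.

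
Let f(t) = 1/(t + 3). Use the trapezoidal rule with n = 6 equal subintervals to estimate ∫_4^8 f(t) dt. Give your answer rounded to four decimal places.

Δt = (8 − 4)/6 = 2/3.
f(4) = 1/7, f(14/3) = 3/23, f(16/3) = 0.12, f(6) = 1/9, f(20/3) = 3/29, f(22/3) = 3/31, f(8) = 1/11.
T_6 = (Δt/2)·[f(t_0) + 2f(t_1) + ... + 2f(t_{5}) + f(t_6)].
Sum ≈ 0.4524.

0.4524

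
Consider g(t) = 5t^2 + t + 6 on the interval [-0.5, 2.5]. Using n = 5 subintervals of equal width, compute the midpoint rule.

Δt = (2.5 − (-0.5))/5 = 0.6.
Midpoints: -0.2, 0.4, 1, 1.6, 2.2.
g(-0.2) = 6, g(0.4) = 7.2, g(1) = 12, g(1.6) = 20.4, g(2.2) = 32.4.
Sum = Δt · [g(-0.2) + g(0.4) + g(1) + g(1.6) + g(2.2)].
Sum = 46.8.

46.8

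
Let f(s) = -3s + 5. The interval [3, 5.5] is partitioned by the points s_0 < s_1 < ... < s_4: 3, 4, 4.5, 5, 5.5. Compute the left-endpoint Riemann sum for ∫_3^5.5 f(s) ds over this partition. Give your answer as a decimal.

Subinterval widths: 1, 0.5, 0.5, 0.5.
Left endpoints: 3, 4, 4.5, 5.
f(3) = -4, f(4) = -7, f(4.5) = -8.5, f(5) = -10.
Sum = Σ Δs_i · f(s_i).
Sum = -16.75.

-16.75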